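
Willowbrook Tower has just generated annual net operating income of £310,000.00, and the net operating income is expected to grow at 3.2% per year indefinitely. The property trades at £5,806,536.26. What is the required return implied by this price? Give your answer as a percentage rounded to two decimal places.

D₁ = £310,000.00 × 1.032 = £319,920.0000
P = D₁/(r − g) ⇒ r = D₁/P + g = £319,920.0000/£5,806,536.26 + 0.032 = 0.055097 + 0.032 = 0.087097

8.71%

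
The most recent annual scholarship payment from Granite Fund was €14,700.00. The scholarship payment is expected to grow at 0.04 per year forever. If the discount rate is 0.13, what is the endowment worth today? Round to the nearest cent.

D₁ = D₀ × (1 + g) = €14,700.00 × 1.04 = €15,288.0000
Growing perpetuity: P = D₁ / (r − g) = €15,288.0000 / (0.13 − 0.04) = €169,866.67

€169866.67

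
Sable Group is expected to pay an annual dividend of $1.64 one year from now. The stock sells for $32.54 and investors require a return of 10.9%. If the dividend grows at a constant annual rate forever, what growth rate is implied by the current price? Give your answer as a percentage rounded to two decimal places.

P = D₁/(r−g) ⇒ g = r − D₁/P = 0.109 − $1.64/$32.54 = 0.058600

5.86%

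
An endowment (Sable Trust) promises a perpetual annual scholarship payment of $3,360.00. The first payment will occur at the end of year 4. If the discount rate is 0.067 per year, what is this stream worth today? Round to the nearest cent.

$41283.00

Value at end of year 3: C / r = $3,360.00 / 0.067 = $50,149.2537
Discount to today: PV = $50,149.2537 / (1 + 0.067)^3 = $50,149.2537 / 1.214768 = $41,283.00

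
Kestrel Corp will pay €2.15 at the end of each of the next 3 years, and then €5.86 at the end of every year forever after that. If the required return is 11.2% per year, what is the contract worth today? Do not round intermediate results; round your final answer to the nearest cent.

€43.29

PV of 3-year annuity: €2.15 × [1 − (1+0.112)^−3] / 0.112 = 5.23576
Perpetuity value at year 3: €5.86 / 0.112 = 52.32143
PV of perpetuity: 52.32143 / (1+0.112)^3 = 38.05093
Total PV = 5.23576 + 38.05093 = 43.28669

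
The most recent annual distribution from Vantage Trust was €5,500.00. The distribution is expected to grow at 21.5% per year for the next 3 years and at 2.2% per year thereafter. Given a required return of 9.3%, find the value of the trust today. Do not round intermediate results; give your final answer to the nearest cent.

D_1 = 6682.50000
D_2 = 8119.23750
D_3 = 9864.87356
Terminal value at year 3: TV = D_3×(1+g_2)/(r−g_2) = 10081.90078/0.071 = 141998.60255
P_0 = D_1/(1+r)^1 + D_2/(1+r)^2 + D_3/(1+r)^3 + TV/(1+r)^3
    = 6113.90668 + 6796.33725 + 7554.94031 + 108748.57743 = 129213.76167

€129213.76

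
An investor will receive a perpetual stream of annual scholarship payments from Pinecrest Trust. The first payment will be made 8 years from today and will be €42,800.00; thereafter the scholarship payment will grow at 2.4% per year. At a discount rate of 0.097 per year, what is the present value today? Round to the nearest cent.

€306672.28

Value at end of year 7: C₁ / (r − g) = €42,800.00 / (0.097 − 0.024) = €586,301.3699
Discount to today: PV = €586,301.3699 / (1 + 0.097)^7 = €586,301.3699 / 1.911817 = €306,672.28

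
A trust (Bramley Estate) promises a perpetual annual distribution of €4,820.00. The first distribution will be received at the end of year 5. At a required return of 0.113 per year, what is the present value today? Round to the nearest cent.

Value at end of year 4: C / r = €4,820.00 / 0.113 = €42,654.8673
Discount to today: PV = €42,654.8673 / (1 + 0.113)^4 = €42,654.8673 / 1.534549 = €27,796.36

€27796.36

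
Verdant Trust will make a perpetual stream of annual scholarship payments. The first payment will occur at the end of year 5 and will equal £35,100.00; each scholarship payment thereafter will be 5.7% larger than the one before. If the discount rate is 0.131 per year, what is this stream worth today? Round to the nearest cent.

£289884.49

Value at end of year 4: C₁ / (r − g) = £35,100.00 / (0.131 − 0.057) = £474,324.3243
Discount to today: PV = £474,324.3243 / (1 + 0.131)^4 = £474,324.3243 / 1.636253 = £289,884.49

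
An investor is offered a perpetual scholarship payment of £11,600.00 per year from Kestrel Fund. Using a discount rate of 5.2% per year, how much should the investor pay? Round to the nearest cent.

Level perpetuity: PV = C / r = £11,600.00 / 0.052 = £223,076.92

£223076.92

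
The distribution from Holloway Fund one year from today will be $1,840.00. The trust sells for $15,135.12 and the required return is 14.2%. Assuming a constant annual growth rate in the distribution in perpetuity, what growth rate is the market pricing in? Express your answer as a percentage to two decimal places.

2.04%

P = D₁/(r−g) ⇒ g = r − D₁/P = 0.142 − $1,840.00/$15,135.12 = 0.020428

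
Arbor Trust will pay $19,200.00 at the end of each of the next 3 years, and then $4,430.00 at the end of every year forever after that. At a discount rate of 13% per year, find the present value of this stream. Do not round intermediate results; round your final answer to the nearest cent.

PV of 3-year annuity: $19,200.00 × [1 − (1+0.13)^−3] / 0.13 = 45334.12988
Perpetuity value at year 3: $4,430.00 / 0.13 = 34076.92308
PV of perpetuity: 34076.92308 / (1+0.13)^3 = 23617.01707
Total PV = 45334.12988 + 23617.01707 = 68951.14695

$68951.15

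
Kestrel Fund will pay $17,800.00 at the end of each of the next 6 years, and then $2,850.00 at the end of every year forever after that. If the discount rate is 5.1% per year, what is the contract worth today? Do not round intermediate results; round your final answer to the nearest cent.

$131521.88

PV of 6-year annuity: $17,800.00 × [1 − (1+0.051)^−6] / 0.051 = 90059.10479
Perpetuity value at year 6: $2,850.00 / 0.051 = 55882.35294
PV of perpetuity: 55882.35294 / (1+0.051)^6 = 41462.77717
Total PV = 90059.10479 + 41462.77717 = 131521.88197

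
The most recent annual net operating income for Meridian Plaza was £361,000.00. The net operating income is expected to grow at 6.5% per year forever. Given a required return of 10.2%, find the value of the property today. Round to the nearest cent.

D₁ = D₀ × (1 + g) = £361,000.00 × 1.065 = £384,465.0000
Growing perpetuity: P = D₁ / (r − g) = £384,465.0000 / (0.102 − 0.065) = £10,390,945.95

£10390945.95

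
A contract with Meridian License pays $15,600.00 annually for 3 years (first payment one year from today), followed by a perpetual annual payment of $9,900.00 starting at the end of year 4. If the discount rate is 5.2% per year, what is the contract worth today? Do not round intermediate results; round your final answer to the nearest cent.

$205849.14

PV of 3-year annuity: $15,600.00 × [1 − (1+0.052)^−3] / 0.052 = 42323.96136
Perpetuity value at year 3: $9,900.00 / 0.052 = 190384.61538
PV of perpetuity: 190384.61538 / (1+0.052)^3 = 163525.17836
Total PV = 42323.96136 + 163525.17836 = 205849.13973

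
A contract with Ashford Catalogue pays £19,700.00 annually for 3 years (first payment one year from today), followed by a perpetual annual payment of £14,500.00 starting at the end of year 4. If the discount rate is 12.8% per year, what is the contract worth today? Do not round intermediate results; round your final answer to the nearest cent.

£125601.06

PV of 3-year annuity: £19,700.00 × [1 − (1+0.128)^−3] / 0.128 = 46673.12620
Perpetuity value at year 3: £14,500.00 / 0.128 = 113281.25000
PV of perpetuity: 113281.25000 / (1+0.128)^3 = 78927.93376
Total PV = 46673.12620 + 78927.93376 = 125601.05996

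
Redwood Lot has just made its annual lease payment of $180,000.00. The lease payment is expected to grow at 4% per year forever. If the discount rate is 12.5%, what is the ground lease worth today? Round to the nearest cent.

$2202352.94

D₁ = D₀ × (1 + g) = $180,000.00 × 1.04 = $187,200.0000
Growing perpetuity: P = D₁ / (r − g) = $187,200.0000 / (0.125 − 0.04) = $2,202,352.94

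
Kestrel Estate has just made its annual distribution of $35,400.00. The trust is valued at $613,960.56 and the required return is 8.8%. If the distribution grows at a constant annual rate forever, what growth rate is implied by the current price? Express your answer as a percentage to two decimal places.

2.87%

P = D₀(1+g)/(r−g) ⇒ P(r−g) = D₀(1+g) ⇒ g(P+D₀) = P·r − D₀
g = (P·r − D₀)/(P + D₀) = ($613,960.56×0.088 − $35,400.00) / ($613,960.56 + $35,400.00) = 0.028687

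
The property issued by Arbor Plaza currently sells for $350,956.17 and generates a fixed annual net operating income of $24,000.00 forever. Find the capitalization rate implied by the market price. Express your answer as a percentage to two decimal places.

P = C/r ⇒ r = C/P = $24,000.00/$350,956.17 = 0.068385

6.84%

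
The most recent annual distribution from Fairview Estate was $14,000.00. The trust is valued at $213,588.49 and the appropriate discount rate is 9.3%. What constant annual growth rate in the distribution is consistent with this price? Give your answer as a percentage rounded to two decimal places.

2.58%

P = D₀(1+g)/(r−g) ⇒ P(r−g) = D₀(1+g) ⇒ g(P+D₀) = P·r − D₀
g = (P·r − D₀)/(P + D₀) = ($213,588.49×0.093 − $14,000.00) / ($213,588.49 + $14,000.00) = 0.025765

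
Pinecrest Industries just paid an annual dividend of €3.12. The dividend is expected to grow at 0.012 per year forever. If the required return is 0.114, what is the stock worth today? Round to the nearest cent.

€30.96

D₁ = D₀ × (1 + g) = €3.12 × 1.012 = €3.1574
Growing perpetuity: P = D₁ / (r − g) = €3.1574 / (0.114 − 0.012) = €30.96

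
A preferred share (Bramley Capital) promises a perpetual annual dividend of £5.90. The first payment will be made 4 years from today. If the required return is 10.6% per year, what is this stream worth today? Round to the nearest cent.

Value at end of year 3: C / r = £5.90 / 0.106 = £55.6604
Discount to today: PV = £55.6604 / (1 + 0.106)^3 = £55.6604 / 1.352899 = £41.14

£41.14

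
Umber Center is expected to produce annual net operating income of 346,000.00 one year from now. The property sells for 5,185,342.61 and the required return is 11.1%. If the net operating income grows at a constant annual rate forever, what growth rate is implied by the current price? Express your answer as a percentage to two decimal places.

4.43%

P = D₁/(r−g) ⇒ g = r − D₁/P = 0.111 − 346,000.00/5,185,342.61 = 0.044273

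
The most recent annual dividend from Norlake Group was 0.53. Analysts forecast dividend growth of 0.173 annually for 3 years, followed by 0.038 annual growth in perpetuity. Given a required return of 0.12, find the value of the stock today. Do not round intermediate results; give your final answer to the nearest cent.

D_1 = 0.62169
D_2 = 0.72924
D_3 = 0.85540
Terminal value at year 3: TV = D_3×(1+g_2)/(r−g_2) = 0.88791/0.082 = 10.82813
P_0 = D_1/(1+r)^1 + D_2/(1+r)^2 + D_3/(1+r)^3 + TV/(1+r)^3
    = 0.55508 + 0.58135 + 0.60886 + 7.70725 = 9.45253

9.45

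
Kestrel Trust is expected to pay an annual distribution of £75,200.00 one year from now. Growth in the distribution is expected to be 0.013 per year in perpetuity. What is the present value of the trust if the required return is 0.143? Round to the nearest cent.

£578461.54

Growing perpetuity: P = D₁ / (r − g) = £75,200.0000 / (0.143 − 0.013) = £578,461.54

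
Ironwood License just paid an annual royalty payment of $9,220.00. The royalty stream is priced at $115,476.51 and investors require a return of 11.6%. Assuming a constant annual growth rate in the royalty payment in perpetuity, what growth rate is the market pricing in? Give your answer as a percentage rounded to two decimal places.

P = D₀(1+g)/(r−g) ⇒ P(r−g) = D₀(1+g) ⇒ g(P+D₀) = P·r − D₀
g = (P·r − D₀)/(P + D₀) = ($115,476.51×0.116 − $9,220.00) / ($115,476.51 + $9,220.00) = 0.033483

3.35%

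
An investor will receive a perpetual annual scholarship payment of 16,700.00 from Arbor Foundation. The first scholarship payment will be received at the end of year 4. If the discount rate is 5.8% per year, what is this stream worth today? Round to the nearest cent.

243126.04

Value at end of year 3: C / r = 16,700.00 / 0.058 = 287,931.0345
Discount to today: PV = 287,931.0345 / (1 + 0.058)^3 = 287,931.0345 / 1.184287 = 243,126.04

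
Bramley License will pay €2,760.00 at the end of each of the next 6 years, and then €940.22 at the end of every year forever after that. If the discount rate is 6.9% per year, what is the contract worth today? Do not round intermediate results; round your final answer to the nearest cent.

PV of 6-year annuity: €2,760.00 × [1 − (1+0.069)^−6] / 0.069 = 13196.36100
Perpetuity value at year 6: €940.22 / 0.069 = 13626.37681
PV of perpetuity: 13626.37681 / (1+0.069)^6 = 9130.91212
Total PV = 13196.36100 + 9130.91212 = 22327.27312

€22327.27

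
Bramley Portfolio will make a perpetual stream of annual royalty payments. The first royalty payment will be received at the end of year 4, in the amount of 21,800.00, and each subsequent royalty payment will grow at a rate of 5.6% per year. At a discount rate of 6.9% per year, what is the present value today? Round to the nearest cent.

Value at end of year 3: C₁ / (r − g) = 21,800.00 / (0.069 − 0.056) = 1,676,923.0769
Discount to today: PV = 1,676,923.0769 / (1 + 0.069)^3 = 1,676,923.0769 / 1.221612 = 1,372,713.88

1372713.88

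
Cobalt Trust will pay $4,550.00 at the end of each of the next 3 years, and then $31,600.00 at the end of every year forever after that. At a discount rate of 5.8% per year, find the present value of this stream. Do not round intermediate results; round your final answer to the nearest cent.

PV of 3-year annuity: $4,550.00 × [1 − (1+0.058)^−3] / 0.058 = 12207.34909
Perpetuity value at year 3: $31,600.00 / 0.058 = 544827.58621
PV of perpetuity: 544827.58621 / (1+0.058)^3 = 460046.87604
Total PV = 12207.34909 + 460046.87604 = 472254.22513

$472254.23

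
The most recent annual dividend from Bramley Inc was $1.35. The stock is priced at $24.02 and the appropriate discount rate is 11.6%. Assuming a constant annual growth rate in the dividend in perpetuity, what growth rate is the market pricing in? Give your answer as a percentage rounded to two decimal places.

5.66%

P = D₀(1+g)/(r−g) ⇒ P(r−g) = D₀(1+g) ⇒ g(P+D₀) = P·r − D₀
g = (P·r − D₀)/(P + D₀) = ($24.02×0.116 − $1.35) / ($24.02 + $1.35) = 0.056615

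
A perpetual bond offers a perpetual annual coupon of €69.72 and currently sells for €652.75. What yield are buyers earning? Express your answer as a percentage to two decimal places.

10.68%

P = C/r ⇒ r = C/P = €69.72/€652.75 = 0.106810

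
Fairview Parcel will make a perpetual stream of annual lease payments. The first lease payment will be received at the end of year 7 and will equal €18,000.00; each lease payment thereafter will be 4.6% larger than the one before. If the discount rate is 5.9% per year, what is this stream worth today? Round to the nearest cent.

€981642.59

Value at end of year 6: C₁ / (r − g) = €18,000.00 / (0.059 − 0.046) = €1,384,615.3846
Discount to today: PV = €1,384,615.3846 / (1 + 0.059)^6 = €1,384,615.3846 / 1.410509 = €981,642.59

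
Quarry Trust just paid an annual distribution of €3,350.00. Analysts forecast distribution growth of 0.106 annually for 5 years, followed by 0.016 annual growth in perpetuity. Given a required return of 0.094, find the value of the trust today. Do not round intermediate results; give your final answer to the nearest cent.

€63391.49

D_1 = 3705.10000
D_2 = 4097.84060
D_3 = 4532.21170
D_4 = 5012.62614
D_5 = 5543.96452
Terminal value at year 5: TV = D_5×(1+g_2)/(r−g_2) = 5632.66795/0.078 = 72213.69164
P_0 = D_1/(1+r)^1 + D_2/(1+r)^2 + D_3/(1+r)^3 + D_4/(1+r)^4 + D_5/(1+r)^5 + TV/(1+r)^5
    = 3386.74589 + 3423.89484 + 3461.45127 + 3499.41966 + 3537.80452 + 46082.17164 = 63391.48780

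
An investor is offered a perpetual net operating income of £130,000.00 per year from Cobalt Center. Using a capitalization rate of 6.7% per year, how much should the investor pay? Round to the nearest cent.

£1940298.51

Level perpetuity: PV = C / r = £130,000.00 / 0.067 = £1,940,298.51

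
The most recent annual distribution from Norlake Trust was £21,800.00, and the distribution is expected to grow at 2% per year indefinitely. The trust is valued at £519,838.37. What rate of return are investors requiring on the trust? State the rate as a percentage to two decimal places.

D₁ = £21,800.00 × 1.02 = £22,236.0000
P = D₁/(r − g) ⇒ r = D₁/P + g = £22,236.0000/£519,838.37 + 0.02 = 0.042775 + 0.02 = 0.062775

6.28%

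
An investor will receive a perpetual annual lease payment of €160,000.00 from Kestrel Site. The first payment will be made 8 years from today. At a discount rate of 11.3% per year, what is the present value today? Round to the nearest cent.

Value at end of year 7: C / r = €160,000.00 / 0.113 = €1,415,929.2035
Discount to today: PV = €1,415,929.2035 / (1 + 0.113)^7 = €1,415,929.2035 / 2.115759 = €669,229.98

€669229.98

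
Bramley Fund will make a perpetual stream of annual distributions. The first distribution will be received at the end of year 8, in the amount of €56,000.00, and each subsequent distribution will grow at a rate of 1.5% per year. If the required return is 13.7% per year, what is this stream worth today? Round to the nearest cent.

€186855.09

Value at end of year 7: C₁ / (r − g) = €56,000.00 / (0.137 − 0.015) = €459,016.3934
Discount to today: PV = €459,016.3934 / (1 + 0.137)^7 = €459,016.3934 / 2.456537 = €186,855.09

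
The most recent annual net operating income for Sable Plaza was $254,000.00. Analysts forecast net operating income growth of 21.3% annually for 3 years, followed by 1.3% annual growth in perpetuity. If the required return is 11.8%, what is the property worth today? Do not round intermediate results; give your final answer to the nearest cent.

D_1 = 308102.00000
D_2 = 373727.72600
D_3 = 453331.73164
Terminal value at year 3: TV = D_3×(1+g_2)/(r−g_2) = 459225.04415/0.105 = 4373571.84904
P_0 = D_1/(1+r)^1 + D_2/(1+r)^2 + D_3/(1+r)^3 + TV/(1+r)^3
    = 275583.18426 + 299000.36002 + 324407.36736 + 3129758.69651 = 4028749.60815

$4028749.61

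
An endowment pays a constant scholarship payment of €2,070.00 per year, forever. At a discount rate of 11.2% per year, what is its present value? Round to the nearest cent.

Level perpetuity: PV = C / r = €2,070.00 / 0.112 = €18,482.14

€18482.14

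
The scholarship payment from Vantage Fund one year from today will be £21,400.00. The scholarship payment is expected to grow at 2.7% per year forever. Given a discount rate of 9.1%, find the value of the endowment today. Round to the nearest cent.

£334375.00

Growing perpetuity: P = D₁ / (r − g) = £21,400.0000 / (0.091 − 0.027) = £334,375.00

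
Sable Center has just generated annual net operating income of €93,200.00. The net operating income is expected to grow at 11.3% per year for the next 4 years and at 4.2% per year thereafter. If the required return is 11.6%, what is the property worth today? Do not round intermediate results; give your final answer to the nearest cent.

€1668603.54

D_1 = 103731.60000
D_2 = 115453.27080
D_3 = 128499.49040
D_4 = 143019.93282
Terminal value at year 4: TV = D_4×(1+g_2)/(r−g_2) = 149026.76999/0.074 = 2013875.27019
P_0 = D_1/(1+r)^1 + D_2/(1+r)^2 + D_3/(1+r)^3 + D_4/(1+r)^4 + TV/(1+r)^4
    = 92949.46237 + 92699.59822 + 92450.40575 + 92201.88316 + 1298302.19253 = 1668603.54203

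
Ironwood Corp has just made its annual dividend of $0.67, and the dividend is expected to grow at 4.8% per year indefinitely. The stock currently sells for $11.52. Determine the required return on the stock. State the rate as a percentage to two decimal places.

D₁ = $0.67 × 1.048 = $0.7022
P = D₁/(r − g) ⇒ r = D₁/P + g = $0.7022/$11.52 + 0.048 = 0.060951 + 0.048 = 0.108951

10.90%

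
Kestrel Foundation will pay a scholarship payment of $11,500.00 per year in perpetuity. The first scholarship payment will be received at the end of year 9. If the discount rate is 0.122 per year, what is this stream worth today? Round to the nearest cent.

$37531.43

Value at end of year 8: C / r = $11,500.00 / 0.122 = $94,262.2951
Discount to today: PV = $94,262.2951 / (1 + 0.122)^8 = $94,262.2951 / 2.511556 = $37,531.43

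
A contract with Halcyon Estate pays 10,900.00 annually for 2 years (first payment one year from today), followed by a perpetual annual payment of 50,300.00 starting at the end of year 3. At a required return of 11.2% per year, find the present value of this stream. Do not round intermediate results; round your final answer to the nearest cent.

381812.49

PV of 2-year annuity: 10,900.00 × [1 − (1+0.112)^−2] / 0.112 = 18617.04881
Perpetuity value at year 2: 50,300.00 / 0.112 = 449107.14286
PV of perpetuity: 449107.14286 / (1+0.112)^2 = 363195.44056
Total PV = 18617.04881 + 363195.44056 = 381812.48937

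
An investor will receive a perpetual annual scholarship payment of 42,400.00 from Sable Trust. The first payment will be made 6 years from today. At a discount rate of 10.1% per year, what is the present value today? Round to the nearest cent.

259482.39

Value at end of year 5: C / r = 42,400.00 / 0.101 = 419,801.9802
Discount to today: PV = 419,801.9802 / (1 + 0.101)^5 = 419,801.9802 / 1.617844 = 259,482.39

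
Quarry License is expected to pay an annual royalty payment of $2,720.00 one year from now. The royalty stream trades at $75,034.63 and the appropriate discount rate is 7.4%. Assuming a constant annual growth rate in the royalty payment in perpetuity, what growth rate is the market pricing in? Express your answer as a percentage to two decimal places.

3.78%

P = D₁/(r−g) ⇒ g = r − D₁/P = 0.074 − $2,720.00/$75,034.63 = 0.037750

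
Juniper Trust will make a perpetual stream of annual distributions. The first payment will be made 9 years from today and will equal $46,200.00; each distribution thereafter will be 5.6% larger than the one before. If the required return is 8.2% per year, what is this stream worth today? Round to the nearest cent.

$945911.58

Value at end of year 8: C₁ / (r − g) = $46,200.00 / (0.082 − 0.056) = $1,776,923.0769
Discount to today: PV = $1,776,923.0769 / (1 + 0.082)^8 = $1,776,923.0769 / 1.878530 = $945,911.58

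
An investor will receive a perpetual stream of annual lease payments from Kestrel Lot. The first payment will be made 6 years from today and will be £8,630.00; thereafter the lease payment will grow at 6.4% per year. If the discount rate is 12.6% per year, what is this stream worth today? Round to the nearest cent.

Value at end of year 5: C₁ / (r − g) = £8,630.00 / (0.126 − 0.064) = £139,193.5484
Discount to today: PV = £139,193.5484 / (1 + 0.126)^5 = £139,193.5484 / 1.810056 = £76,900.14

£76900.14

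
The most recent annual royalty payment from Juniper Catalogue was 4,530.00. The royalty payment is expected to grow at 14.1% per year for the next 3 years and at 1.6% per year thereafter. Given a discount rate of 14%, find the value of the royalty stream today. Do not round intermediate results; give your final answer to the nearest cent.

50828.39

D_1 = 5168.73000
D_2 = 5897.52093
D_3 = 6729.07138
Terminal value at year 3: TV = D_3×(1+g_2)/(r−g_2) = 6836.73652/0.124 = 55134.97196
P_0 = D_1/(1+r)^1 + D_2/(1+r)^2 + D_3/(1+r)^3 + TV/(1+r)^3
    = 4533.97368 + 4537.95085 + 4541.93151 + 37214.53562 = 50828.39167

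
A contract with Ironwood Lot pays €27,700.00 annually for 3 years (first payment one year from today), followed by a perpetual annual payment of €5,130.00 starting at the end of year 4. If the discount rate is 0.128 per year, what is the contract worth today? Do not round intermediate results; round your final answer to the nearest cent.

PV of 3-year annuity: €27,700.00 × [1 − (1+0.128)^−3] / 0.128 = 65626.67999
Perpetuity value at year 3: €5,130.00 / 0.128 = 40078.12500
PV of perpetuity: 40078.12500 / (1+0.128)^3 = 27924.15863
Total PV = 65626.67999 + 27924.15863 = 93550.83862

€93550.84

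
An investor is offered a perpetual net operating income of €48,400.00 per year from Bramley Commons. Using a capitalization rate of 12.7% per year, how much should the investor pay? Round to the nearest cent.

Level perpetuity: PV = C / r = €48,400.00 / 0.127 = €381,102.36

€381102.36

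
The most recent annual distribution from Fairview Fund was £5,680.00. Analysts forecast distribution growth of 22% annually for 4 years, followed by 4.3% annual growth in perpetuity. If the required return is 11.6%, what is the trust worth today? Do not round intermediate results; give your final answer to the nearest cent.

£144432.25

D_1 = 6929.60000
D_2 = 8454.11200
D_3 = 10314.01664
D_4 = 12583.10030
Terminal value at year 4: TV = D_4×(1+g_2)/(r−g_2) = 13124.17361/0.073 = 179783.20019
P_0 = D_1/(1+r)^1 + D_2/(1+r)^2 + D_3/(1+r)^3 + D_4/(1+r)^4 + TV/(1+r)^4
    = 6209.31900 + 6787.96521 + 7420.53545 + 8112.05488 + 115902.37312 = 144432.24765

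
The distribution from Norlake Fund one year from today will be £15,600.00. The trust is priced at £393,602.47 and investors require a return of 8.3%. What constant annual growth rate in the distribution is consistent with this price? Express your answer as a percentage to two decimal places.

4.34%

P = D₁/(r−g) ⇒ g = r − D₁/P = 0.083 − £15,600.00/£393,602.47 = 0.043366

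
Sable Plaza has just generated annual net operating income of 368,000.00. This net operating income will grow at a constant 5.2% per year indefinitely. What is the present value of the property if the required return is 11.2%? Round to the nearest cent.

6452266.67

D₁ = D₀ × (1 + g) = 368,000.00 × 1.052 = 387,136.0000
Growing perpetuity: P = D₁ / (r − g) = 387,136.0000 / (0.112 − 0.052) = 6,452,266.67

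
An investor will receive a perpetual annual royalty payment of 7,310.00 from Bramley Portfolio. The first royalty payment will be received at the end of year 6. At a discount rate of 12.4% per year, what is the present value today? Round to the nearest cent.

32859.74

Value at end of year 5: C / r = 7,310.00 / 0.124 = 58,951.6129
Discount to today: PV = 58,951.6129 / (1 + 0.124)^5 = 58,951.6129 / 1.794038 = 32,859.74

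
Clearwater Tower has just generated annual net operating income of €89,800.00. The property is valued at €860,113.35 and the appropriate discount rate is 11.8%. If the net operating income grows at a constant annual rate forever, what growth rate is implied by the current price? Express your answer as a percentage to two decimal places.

P = D₀(1+g)/(r−g) ⇒ P(r−g) = D₀(1+g) ⇒ g(P+D₀) = P·r − D₀
g = (P·r − D₀)/(P + D₀) = (€860,113.35×0.118 − €89,800.00) / (€860,113.35 + €89,800.00) = 0.012310

1.23%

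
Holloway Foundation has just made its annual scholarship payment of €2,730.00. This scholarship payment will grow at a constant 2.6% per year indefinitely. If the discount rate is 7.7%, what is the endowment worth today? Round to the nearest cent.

D₁ = D₀ × (1 + g) = €2,730.00 × 1.026 = €2,800.9800
Growing perpetuity: P = D₁ / (r − g) = €2,800.9800 / (0.077 − 0.026) = €54,921.18

€54921.18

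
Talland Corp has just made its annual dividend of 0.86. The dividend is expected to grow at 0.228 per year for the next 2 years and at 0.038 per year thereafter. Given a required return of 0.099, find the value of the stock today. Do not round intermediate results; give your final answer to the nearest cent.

20.31

D_1 = 1.05608
D_2 = 1.29687
Terminal value at year 2: TV = D_2×(1+g_2)/(r−g_2) = 1.34615/0.061 = 22.06799
P_0 = D_1/(1+r)^1 + D_2/(1+r)^2 + TV/(1+r)^2
    = 0.96095 + 1.07374 + 18.27121 = 20.30590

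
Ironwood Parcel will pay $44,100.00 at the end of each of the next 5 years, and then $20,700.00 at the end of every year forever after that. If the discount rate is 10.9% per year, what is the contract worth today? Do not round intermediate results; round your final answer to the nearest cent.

$276610.24

PV of 5-year annuity: $44,100.00 × [1 − (1+0.109)^−5] / 0.109 = 163399.89762
Perpetuity value at year 5: $20,700.00 / 0.109 = 189908.25688
PV of perpetuity: 189908.25688 / (1+0.109)^5 = 113210.34575
Total PV = 163399.89762 + 113210.34575 = 276610.24337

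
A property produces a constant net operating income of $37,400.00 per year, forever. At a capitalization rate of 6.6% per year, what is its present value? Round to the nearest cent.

Level perpetuity: PV = C / r = $37,400.00 / 0.066 = $566,666.67

$566666.67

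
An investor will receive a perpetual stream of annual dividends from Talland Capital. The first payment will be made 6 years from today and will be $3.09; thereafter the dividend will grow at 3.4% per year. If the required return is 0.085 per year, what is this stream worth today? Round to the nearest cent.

$40.29

Value at end of year 5: C₁ / (r − g) = $3.09 / (0.085 − 0.034) = $60.5882
Discount to today: PV = $60.5882 / (1 + 0.085)^5 = $60.5882 / 1.503657 = $40.29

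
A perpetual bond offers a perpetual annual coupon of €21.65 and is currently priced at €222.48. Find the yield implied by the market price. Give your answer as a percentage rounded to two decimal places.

P = C/r ⇒ r = C/P = €21.65/€222.48 = 0.097312

9.73%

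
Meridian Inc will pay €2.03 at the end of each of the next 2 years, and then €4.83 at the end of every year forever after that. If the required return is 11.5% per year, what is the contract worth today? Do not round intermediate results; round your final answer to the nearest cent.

€37.24

PV of 2-year annuity: €2.03 × [1 − (1+0.115)^−2] / 0.115 = 3.45348
Perpetuity value at year 2: €4.83 / 0.115 = 42.00000
PV of perpetuity: 42.00000 / (1+0.115)^2 = 33.78310
Total PV = 3.45348 + 33.78310 = 37.23658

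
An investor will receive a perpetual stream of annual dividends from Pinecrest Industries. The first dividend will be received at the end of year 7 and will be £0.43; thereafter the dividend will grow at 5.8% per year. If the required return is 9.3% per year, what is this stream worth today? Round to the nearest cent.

£7.21

Value at end of year 6: C₁ / (r − g) = £0.43 / (0.093 − 0.058) = £12.2857
Discount to today: PV = £12.2857 / (1 + 0.093)^6 = £12.2857 / 1.704987 = £7.21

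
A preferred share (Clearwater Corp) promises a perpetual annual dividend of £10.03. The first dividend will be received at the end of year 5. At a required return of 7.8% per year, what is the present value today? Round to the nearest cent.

£95.22

Value at end of year 4: C / r = £10.03 / 0.078 = £128.5897
Discount to today: PV = £128.5897 / (1 + 0.078)^4 = £128.5897 / 1.350439 = £95.22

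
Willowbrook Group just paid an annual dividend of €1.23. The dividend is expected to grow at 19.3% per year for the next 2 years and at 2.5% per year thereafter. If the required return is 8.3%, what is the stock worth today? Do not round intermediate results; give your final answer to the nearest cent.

€29.22

D_1 = 1.46739
D_2 = 1.75060
Terminal value at year 2: TV = D_2×(1+g_2)/(r−g_2) = 1.79436/0.058 = 30.93726
P_0 = D_1/(1+r)^1 + D_2/(1+r)^2 + TV/(1+r)^2
    = 1.35493 + 1.49255 + 26.37697 = 29.22445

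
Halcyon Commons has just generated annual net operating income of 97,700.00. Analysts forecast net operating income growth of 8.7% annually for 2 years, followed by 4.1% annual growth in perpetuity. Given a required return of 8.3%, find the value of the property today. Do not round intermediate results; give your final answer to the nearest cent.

2635969.03

D_1 = 106199.90000
D_2 = 115439.29130
Terminal value at year 2: TV = D_2×(1+g_2)/(r−g_2) = 120172.30224/0.042 = 2861245.29151
P_0 = D_1/(1+r)^1 + D_2/(1+r)^2 + TV/(1+r)^2
    = 98060.84949 + 98423.03176 + 2439485.14438 = 2635969.02563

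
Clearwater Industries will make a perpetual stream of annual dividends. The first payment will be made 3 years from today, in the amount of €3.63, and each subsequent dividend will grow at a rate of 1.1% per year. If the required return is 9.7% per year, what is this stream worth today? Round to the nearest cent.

Value at end of year 2: C₁ / (r − g) = €3.63 / (0.097 − 0.011) = €42.2093
Discount to today: PV = €42.2093 / (1 + 0.097)^2 = €42.2093 / 1.203409 = €35.07

€35.07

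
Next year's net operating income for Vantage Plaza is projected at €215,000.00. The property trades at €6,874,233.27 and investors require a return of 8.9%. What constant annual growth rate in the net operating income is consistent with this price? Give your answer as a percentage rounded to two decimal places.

5.77%

P = D₁/(r−g) ⇒ g = r − D₁/P = 0.089 − €215,000.00/€6,874,233.27 = 0.057724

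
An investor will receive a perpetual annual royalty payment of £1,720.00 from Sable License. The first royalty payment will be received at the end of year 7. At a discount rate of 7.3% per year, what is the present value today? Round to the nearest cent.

Value at end of year 6: C / r = £1,720.00 / 0.073 = £23,561.6438
Discount to today: PV = £23,561.6438 / (1 + 0.073)^6 = £23,561.6438 / 1.526154 = £15,438.58

£15438.58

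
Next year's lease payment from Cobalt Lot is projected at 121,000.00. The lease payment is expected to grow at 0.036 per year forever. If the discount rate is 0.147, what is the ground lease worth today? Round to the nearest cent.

Growing perpetuity: P = D₁ / (r − g) = 121,000.0000 / (0.147 − 0.036) = 1,090,090.09

1090090.09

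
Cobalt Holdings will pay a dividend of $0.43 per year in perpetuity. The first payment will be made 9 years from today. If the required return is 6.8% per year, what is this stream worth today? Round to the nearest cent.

$3.74

Value at end of year 8: C / r = $0.43 / 0.068 = $6.3235
Discount to today: PV = $6.3235 / (1 + 0.068)^8 = $6.3235 / 1.692661 = $3.74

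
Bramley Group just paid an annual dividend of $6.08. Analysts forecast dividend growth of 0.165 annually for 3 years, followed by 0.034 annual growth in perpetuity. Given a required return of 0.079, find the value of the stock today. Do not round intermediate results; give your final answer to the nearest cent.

$197.15

D_1 = 7.08320
D_2 = 8.25193
D_3 = 9.61350
Terminal value at year 3: TV = D_3×(1+g_2)/(r−g_2) = 9.94035/0.045 = 220.89678
P_0 = D_1/(1+r)^1 + D_2/(1+r)^2 + D_3/(1+r)^3 + TV/(1+r)^3
    = 6.56460 + 7.08782 + 7.65274 + 175.84298 = 197.14814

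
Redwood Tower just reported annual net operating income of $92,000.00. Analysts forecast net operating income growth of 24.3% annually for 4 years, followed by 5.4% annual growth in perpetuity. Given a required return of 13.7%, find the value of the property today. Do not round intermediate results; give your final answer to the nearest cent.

D_1 = 114356.00000
D_2 = 142144.50800
D_3 = 176685.62344
D_4 = 219620.22994
Terminal value at year 4: TV = D_4×(1+g_2)/(r−g_2) = 231479.72236/0.083 = 2788912.31756
P_0 = D_1/(1+r)^1 + D_2/(1+r)^2 + D_3/(1+r)^3 + D_4/(1+r)^4 + TV/(1+r)^4
    = 100576.95690 + 109953.52457 + 120204.24893 + 131410.62570 + 1668756.62035 = 2130901.97646

$2130901.98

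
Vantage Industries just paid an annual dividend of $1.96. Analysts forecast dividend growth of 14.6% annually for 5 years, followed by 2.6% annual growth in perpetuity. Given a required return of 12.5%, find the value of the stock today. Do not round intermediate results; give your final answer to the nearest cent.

$32.64

D_1 = 2.24616
D_2 = 2.57410
D_3 = 2.94992
D_4 = 3.38061
D_5 = 3.87417
Terminal value at year 5: TV = D_5×(1+g_2)/(r−g_2) = 3.97490/0.099 = 40.15053
P_0 = D_1/(1+r)^1 + D_2/(1+r)^2 + D_3/(1+r)^3 + D_4/(1+r)^4 + D_5/(1+r)^5 + TV/(1+r)^5
    = 1.99659 + 2.03386 + 2.07182 + 2.11050 + 2.14989 + 22.28069 = 32.64335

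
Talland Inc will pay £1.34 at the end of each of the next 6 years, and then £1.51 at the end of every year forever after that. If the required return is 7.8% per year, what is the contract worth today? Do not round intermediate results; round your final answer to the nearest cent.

£18.57

PV of 6-year annuity: £1.34 × [1 − (1+0.078)^−6] / 0.078 = 6.23242
Perpetuity value at year 6: £1.51 / 0.078 = 19.35897
PV of perpetuity: 19.35897 / (1+0.078)^6 = 12.33587
Total PV = 6.23242 + 12.33587 = 18.56829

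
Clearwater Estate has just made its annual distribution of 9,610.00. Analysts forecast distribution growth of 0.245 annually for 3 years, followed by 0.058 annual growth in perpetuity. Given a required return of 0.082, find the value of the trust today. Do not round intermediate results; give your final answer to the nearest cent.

683814.29

D_1 = 11964.45000
D_2 = 14895.74025
D_3 = 18545.19661
Terminal value at year 3: TV = D_3×(1+g_2)/(r−g_2) = 19620.81801/0.024 = 817534.08395
P_0 = D_1/(1+r)^1 + D_2/(1+r)^2 + D_3/(1+r)^3 + TV/(1+r)^3
    = 11057.71719 + 12723.52856 + 14640.28933 + 645392.75472 = 683814.28981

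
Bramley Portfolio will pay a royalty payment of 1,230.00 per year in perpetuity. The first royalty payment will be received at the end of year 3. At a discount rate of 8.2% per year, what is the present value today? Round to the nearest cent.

12812.58

Value at end of year 2: C / r = 1,230.00 / 0.082 = 15,000.0000
Discount to today: PV = 15,000.0000 / (1 + 0.082)^2 = 15,000.0000 / 1.170724 = 12,812.58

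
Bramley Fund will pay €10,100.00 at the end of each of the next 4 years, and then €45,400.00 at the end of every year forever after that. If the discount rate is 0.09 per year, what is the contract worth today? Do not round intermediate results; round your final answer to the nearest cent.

PV of 4-year annuity: €10,100.00 × [1 − (1+0.09)^−4] / 0.09 = 32721.17076
Perpetuity value at year 4: €45,400.00 / 0.09 = 504444.44444
PV of perpetuity: 504444.44444 / (1+0.09)^4 = 357361.16203
Total PV = 32721.17076 + 357361.16203 = 390082.33278

€390082.33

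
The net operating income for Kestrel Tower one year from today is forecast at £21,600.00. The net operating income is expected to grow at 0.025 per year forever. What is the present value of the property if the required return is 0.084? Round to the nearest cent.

Growing perpetuity: P = D₁ / (r − g) = £21,600.0000 / (0.084 − 0.025) = £366,101.69

£366101.69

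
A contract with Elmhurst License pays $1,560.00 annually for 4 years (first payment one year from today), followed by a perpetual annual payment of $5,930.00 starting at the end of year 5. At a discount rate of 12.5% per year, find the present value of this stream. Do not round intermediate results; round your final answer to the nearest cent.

$34305.36

PV of 4-year annuity: $1,560.00 × [1 − (1+0.125)^−4] / 0.125 = 4688.79744
Perpetuity value at year 4: $5,930.00 / 0.125 = 47440.00000
PV of perpetuity: 47440.00000 / (1+0.125)^4 = 29616.55845
Total PV = 4688.79744 + 29616.55845 = 34305.35589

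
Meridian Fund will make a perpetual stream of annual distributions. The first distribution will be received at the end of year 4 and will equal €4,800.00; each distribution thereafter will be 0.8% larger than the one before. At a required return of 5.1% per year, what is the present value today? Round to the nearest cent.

Value at end of year 3: C₁ / (r − g) = €4,800.00 / (0.051 − 0.008) = €111,627.9070
Discount to today: PV = €111,627.9070 / (1 + 0.051)^3 = €111,627.9070 / 1.160936 = €96,153.40

€96153.40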